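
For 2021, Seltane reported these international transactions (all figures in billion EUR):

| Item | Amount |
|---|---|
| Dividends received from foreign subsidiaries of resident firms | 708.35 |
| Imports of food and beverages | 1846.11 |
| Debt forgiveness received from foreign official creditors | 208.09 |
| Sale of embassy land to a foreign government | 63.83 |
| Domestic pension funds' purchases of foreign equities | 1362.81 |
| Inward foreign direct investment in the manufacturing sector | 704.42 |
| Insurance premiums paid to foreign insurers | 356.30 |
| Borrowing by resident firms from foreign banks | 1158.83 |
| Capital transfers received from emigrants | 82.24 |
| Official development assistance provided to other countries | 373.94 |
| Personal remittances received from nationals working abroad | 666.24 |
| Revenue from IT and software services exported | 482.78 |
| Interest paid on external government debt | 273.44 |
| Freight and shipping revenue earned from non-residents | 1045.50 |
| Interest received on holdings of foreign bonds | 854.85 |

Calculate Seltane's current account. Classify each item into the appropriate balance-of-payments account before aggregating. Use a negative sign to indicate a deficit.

Goods: -1846.11
Services: 482.78 - 356.30 + 1045.50 = 1171.98
Primary income: -273.44 + 854.85 + 708.35 = 1289.76
Secondary income: -373.94 + 666.24 = 292.30
Current account = (-1846.11) + 1171.98 + 1289.76 + 292.30 = 907.93
(Excluded from the current account — capital account: debt forgiveness received from foreign official creditors 208.09, sale of embassy land to a foreign government 63.83, capital transfers received from emigrants 82.24; financial account: domestic pension funds' purchases of foreign equities 1362.81, inward foreign direct investment in the manufacturing sector 704.42, borrowing by resident firms from foreign banks 1158.83.)

907.93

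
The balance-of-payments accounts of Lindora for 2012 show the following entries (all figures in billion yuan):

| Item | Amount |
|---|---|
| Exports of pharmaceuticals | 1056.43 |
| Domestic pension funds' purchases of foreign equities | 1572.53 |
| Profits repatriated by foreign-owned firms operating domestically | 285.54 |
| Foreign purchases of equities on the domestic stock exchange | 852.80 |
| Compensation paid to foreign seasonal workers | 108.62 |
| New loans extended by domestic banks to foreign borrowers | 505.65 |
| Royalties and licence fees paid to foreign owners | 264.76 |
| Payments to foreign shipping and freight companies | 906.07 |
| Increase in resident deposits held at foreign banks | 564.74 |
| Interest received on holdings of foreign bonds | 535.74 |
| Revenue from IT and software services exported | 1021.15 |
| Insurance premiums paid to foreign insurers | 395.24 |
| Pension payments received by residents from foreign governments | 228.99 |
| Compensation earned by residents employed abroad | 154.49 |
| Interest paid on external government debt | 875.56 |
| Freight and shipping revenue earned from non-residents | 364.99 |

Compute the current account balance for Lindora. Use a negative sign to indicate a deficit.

Goods: 1056.43
Services: -395.24 - 264.76 - 906.07 + 364.99 + 1021.15 = -179.93
Primary income: 535.74 + 154.49 - 108.62 - 875.56 - 285.54 = -579.49
Secondary income: 228.99
Current account = 1056.43 + (-179.93) + (-579.49) + 228.99 = 526.00
(Excluded from the current account — financial account: domestic pension funds' purchases of foreign equities 1572.53, foreign purchases of equities on the domestic stock exchange 852.80, new loans extended by domestic banks to foreign borrowers 505.65, increase in resident deposits held at foreign banks 564.74.)

526.00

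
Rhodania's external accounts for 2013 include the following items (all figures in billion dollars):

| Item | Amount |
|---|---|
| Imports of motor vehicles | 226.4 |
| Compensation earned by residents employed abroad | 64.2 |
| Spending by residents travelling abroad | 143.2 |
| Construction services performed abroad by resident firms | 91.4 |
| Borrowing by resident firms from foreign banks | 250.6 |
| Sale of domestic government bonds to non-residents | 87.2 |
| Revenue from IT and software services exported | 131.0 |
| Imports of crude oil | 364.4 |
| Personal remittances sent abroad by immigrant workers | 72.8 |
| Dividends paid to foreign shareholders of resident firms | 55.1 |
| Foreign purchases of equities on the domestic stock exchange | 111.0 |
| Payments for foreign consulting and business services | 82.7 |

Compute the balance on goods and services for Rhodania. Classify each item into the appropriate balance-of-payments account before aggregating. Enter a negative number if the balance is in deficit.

Goods: -364.4 - 226.4 = -590.8
Services: -82.7 + 131.0 - 143.2 + 91.4 = -3.5
Trade balance = -590.8 + (-3.5) = -594.3
(Excluded from the trade balance — primary income: compensation earned by residents employed abroad 64.2, dividends paid to foreign shareholders of resident firms 55.1; financial account: borrowing by resident firms from foreign banks 250.6, sale of domestic government bonds to non-residents 87.2, foreign purchases of equities on the domestic stock exchange 111.0; secondary income: personal remittances sent abroad by immigrant workers 72.8.)

-594.3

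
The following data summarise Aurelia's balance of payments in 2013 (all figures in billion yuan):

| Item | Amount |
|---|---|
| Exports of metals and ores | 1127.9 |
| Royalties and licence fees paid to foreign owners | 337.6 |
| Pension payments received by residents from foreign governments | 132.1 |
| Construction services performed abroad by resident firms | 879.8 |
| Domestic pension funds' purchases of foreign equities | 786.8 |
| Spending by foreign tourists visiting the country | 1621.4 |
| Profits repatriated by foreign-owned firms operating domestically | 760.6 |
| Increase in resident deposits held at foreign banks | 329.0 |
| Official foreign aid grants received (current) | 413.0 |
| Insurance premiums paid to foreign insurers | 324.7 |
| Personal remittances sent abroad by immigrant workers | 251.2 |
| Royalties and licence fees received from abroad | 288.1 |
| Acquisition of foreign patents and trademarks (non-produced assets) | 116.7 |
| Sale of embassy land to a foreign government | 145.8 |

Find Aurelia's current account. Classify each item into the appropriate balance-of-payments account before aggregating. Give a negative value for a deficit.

2788.2

Goods: 1127.9
Services: 1621.4 + 879.8 - 337.6 - 324.7 + 288.1 = 2127.0
Primary income: -760.6
Secondary income: 132.1 + 413.0 - 251.2 = 293.9
Current account = 1127.9 + 2127.0 + (-760.6) + 293.9 = 2788.2
(Excluded from the current account — financial account: domestic pension funds' purchases of foreign equities 786.8, increase in resident deposits held at foreign banks 329.0; capital account: acquisition of foreign patents and trademarks (non-produced assets) 116.7, sale of embassy land to a foreign government 145.8.)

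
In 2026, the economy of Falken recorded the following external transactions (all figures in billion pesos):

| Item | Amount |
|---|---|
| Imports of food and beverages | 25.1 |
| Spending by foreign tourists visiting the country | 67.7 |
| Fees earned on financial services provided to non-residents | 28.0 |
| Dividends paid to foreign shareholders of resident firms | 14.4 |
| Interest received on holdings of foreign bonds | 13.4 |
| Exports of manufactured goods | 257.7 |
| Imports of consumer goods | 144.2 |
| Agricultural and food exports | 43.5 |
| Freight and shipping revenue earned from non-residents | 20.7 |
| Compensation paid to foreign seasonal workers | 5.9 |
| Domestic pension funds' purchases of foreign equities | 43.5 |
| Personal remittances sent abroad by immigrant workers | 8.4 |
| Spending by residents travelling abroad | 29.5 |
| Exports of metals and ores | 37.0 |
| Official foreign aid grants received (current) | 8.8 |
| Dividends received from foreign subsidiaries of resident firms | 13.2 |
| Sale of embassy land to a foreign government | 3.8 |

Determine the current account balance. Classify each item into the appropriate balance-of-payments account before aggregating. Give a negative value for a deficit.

Goods: -25.1 - 144.2 + 257.7 + 37.0 + 43.5 = 168.9
Services: 67.7 + 20.7 - 29.5 + 28.0 = 86.9
Primary income: 13.2 - 5.9 - 14.4 + 13.4 = 6.3
Secondary income: -8.4 + 8.8 = 0.4
Current account = 168.9 + 86.9 + 6.3 + 0.4 = 262.5
(Excluded from the current account — financial account: domestic pension funds' purchases of foreign equities 43.5; capital account: sale of embassy land to a foreign government 3.8.)

262.5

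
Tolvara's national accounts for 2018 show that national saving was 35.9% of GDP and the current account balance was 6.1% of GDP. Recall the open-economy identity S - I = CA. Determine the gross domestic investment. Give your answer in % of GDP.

29.8

I = S - CA = 35.9 - 6.1 = 29.8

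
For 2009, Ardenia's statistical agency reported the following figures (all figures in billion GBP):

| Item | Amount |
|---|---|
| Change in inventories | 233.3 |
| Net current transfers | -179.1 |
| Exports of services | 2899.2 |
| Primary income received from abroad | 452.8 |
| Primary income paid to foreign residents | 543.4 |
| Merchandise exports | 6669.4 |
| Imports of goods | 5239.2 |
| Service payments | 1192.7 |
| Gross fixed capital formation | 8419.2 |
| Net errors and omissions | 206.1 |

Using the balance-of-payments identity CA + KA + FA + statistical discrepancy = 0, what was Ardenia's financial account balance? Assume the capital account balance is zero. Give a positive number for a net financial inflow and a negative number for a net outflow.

Goods balance = 6669.4 - 5239.2 = 1430.2
Services balance = 2899.2 - 1192.7 = 1706.5
Trade balance (goods + services) = 1430.2 + 1706.5 = 3136.7
Net primary income = 452.8 - 543.4 = -90.6
Net secondary income = -179.1
Current account = 3136.7 + (-90.6) + (-179.1) = 2867.0
Financial account = -(2867.0 + 206.1) = -3073.1

-3073.1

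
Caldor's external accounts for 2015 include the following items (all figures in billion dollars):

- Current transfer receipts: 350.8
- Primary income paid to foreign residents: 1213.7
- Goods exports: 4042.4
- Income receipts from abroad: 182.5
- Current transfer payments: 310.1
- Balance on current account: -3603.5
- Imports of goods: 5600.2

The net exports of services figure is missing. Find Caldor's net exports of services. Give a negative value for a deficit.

-1055.2

Current account = goods balance + services balance + net primary income + net secondary income
Sum of the known components = -2548.3
Net exports of services = CA - (known components) = -3603.5 - (-2548.3) = -1055.2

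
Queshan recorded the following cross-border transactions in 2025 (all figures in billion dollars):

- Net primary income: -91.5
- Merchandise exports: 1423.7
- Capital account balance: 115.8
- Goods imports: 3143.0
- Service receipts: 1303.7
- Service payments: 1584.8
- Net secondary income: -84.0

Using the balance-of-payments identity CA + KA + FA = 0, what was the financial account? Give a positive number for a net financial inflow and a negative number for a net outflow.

2060.1

Goods balance = 1423.7 - 3143.0 = -1719.3
Services balance = 1303.7 - 1584.8 = -281.1
Trade balance (goods + services) = -1719.3 + (-281.1) = -2000.4
Net primary income = -91.5
Net secondary income = -84.0
Current account = -2000.4 + (-91.5) + (-84.0) = -2175.9
Financial account = -(-2175.9 + 115.8) = 2060.1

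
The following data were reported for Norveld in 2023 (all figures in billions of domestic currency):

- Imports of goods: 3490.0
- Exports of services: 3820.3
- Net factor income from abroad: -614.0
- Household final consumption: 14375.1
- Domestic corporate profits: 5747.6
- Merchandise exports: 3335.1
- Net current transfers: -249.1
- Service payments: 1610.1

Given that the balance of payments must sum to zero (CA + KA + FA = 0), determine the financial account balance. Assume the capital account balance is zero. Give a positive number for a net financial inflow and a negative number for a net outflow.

-1192.2

Goods balance = 3335.1 - 3490.0 = -154.9
Services balance = 3820.3 - 1610.1 = 2210.2
Trade balance (goods + services) = -154.9 + 2210.2 = 2055.3
Net primary income = -614.0
Net secondary income = -249.1
Current account = 2055.3 + (-614.0) + (-249.1) = 1192.2
Financial account = -(1192.2) = -1192.2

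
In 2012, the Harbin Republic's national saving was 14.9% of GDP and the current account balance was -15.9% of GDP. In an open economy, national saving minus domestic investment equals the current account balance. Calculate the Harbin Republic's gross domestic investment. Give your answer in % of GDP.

30.8

I = S - CA = 14.9 - (-15.9) = 30.8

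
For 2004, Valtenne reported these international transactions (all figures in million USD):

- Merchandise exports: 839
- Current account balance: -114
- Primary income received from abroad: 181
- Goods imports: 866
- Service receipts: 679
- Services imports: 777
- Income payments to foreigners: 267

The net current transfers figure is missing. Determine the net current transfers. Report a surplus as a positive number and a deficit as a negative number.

97

Current account = goods balance + services balance + net primary income + net secondary income
Sum of the known components = -211
Net current transfers = CA - (known components) = -114 - (-211) = 97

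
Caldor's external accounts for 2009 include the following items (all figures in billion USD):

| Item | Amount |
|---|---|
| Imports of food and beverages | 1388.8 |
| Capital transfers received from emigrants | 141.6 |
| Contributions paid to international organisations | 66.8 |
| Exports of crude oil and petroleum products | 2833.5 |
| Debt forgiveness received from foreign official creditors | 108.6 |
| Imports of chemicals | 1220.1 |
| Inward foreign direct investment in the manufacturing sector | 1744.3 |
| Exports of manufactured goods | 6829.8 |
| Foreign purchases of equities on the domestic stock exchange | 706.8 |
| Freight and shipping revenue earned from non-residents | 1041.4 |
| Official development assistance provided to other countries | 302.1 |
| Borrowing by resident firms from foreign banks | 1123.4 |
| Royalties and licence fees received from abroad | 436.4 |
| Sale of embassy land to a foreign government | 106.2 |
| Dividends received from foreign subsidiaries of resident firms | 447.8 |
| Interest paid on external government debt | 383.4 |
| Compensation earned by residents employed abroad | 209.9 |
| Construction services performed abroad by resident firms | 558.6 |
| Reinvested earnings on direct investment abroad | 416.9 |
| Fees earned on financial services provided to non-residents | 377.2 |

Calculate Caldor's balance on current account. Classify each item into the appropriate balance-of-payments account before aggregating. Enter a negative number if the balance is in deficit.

Goods: 2833.5 + 6829.8 - 1220.1 - 1388.8 = 7054.4
Services: 1041.4 + 436.4 + 377.2 + 558.6 = 2413.6
Primary income: 416.9 + 209.9 - 383.4 + 447.8 = 691.2
Secondary income: -302.1 - 66.8 = -368.9
Current account = 7054.4 + 2413.6 + 691.2 + (-368.9) = 9790.3
(Excluded from the current account — capital account: capital transfers received from emigrants 141.6, debt forgiveness received from foreign official creditors 108.6, sale of embassy land to a foreign government 106.2; financial account: inward foreign direct investment in the manufacturing sector 1744.3, foreign purchases of equities on the domestic stock exchange 706.8, borrowing by resident firms from foreign banks 1123.4.)

9790.3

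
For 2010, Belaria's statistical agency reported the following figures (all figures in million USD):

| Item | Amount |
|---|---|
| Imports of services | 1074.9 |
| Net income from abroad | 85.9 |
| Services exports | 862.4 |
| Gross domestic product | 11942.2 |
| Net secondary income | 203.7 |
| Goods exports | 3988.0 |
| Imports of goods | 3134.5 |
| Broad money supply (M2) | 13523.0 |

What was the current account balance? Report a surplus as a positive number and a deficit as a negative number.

Goods balance = 3988.0 - 3134.5 = 853.5
Services balance = 862.4 - 1074.9 = -212.5
Trade balance (goods + services) = 853.5 + (-212.5) = 641.0
Net primary income = 85.9
Net secondary income = 203.7
Current account = 641.0 + 85.9 + 203.7 = 930.6

930.6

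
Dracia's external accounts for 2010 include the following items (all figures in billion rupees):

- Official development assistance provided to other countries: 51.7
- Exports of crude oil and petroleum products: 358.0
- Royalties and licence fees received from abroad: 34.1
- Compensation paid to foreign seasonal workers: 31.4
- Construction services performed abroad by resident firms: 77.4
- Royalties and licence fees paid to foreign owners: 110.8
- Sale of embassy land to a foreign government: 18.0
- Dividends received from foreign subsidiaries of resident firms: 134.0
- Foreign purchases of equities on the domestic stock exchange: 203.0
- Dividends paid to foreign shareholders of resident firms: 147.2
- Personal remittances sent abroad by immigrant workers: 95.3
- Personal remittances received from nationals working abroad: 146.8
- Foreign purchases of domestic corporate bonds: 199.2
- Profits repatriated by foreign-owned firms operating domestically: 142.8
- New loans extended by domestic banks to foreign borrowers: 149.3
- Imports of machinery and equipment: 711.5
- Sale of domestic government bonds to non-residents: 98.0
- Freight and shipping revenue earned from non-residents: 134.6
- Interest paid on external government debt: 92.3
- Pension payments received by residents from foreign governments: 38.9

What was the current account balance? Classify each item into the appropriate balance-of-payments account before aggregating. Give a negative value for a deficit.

-459.2

Goods: -711.5 + 358.0 = -353.5
Services: 77.4 + 134.6 + 34.1 - 110.8 = 135.3
Primary income: -92.3 - 31.4 - 142.8 - 147.2 + 134.0 = -279.7
Secondary income: 38.9 - 95.3 - 51.7 + 146.8 = 38.7
Current account = (-353.5) + 135.3 + (-279.7) + 38.7 = -459.2
(Excluded from the current account — capital account: sale of embassy land to a foreign government 18.0; financial account: foreign purchases of equities on the domestic stock exchange 203.0, foreign purchases of domestic corporate bonds 199.2, new loans extended by domestic banks to foreign borrowers 149.3, sale of domestic government bonds to non-residents 98.0.)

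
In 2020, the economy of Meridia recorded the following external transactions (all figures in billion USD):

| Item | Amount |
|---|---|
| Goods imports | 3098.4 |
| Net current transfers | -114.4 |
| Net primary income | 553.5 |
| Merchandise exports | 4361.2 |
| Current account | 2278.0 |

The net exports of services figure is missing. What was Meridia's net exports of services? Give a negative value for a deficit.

576.1

Current account = goods balance + services balance + net primary income + net secondary income
Sum of the known components = 1701.9
Net exports of services = CA - (known components) = 2278.0 - 1701.9 = 576.1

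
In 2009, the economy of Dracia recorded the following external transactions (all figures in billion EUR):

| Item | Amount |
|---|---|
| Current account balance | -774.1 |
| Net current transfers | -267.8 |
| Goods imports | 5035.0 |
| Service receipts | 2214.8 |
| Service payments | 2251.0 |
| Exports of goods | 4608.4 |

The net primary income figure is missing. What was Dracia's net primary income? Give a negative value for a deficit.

Current account = goods balance + services balance + net primary income + net secondary income
Sum of the known components = -730.6
Net primary income = CA - (known components) = -774.1 - (-730.6) = -43.5

-43.5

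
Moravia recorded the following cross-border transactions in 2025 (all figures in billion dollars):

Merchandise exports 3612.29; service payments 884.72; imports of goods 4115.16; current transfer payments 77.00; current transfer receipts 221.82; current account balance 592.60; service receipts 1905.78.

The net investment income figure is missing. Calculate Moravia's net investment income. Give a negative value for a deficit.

-70.41

Current account = goods balance + services balance + net primary income + net secondary income
Sum of the known components = 663.01
Net investment income = CA - (known components) = 592.60 - 663.01 = -70.41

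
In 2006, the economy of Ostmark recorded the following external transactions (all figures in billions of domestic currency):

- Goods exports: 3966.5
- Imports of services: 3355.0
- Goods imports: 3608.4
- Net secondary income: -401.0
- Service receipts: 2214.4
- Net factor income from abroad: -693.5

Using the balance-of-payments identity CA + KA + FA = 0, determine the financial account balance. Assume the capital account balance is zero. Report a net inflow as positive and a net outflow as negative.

1877.0

Goods balance = 3966.5 - 3608.4 = 358.1
Services balance = 2214.4 - 3355.0 = -1140.6
Trade balance (goods + services) = 358.1 + (-1140.6) = -782.5
Net primary income = -693.5
Net secondary income = -401.0
Current account = -782.5 + (-693.5) + (-401.0) = -1877.0
Financial account = -(-1877.0) = 1877.0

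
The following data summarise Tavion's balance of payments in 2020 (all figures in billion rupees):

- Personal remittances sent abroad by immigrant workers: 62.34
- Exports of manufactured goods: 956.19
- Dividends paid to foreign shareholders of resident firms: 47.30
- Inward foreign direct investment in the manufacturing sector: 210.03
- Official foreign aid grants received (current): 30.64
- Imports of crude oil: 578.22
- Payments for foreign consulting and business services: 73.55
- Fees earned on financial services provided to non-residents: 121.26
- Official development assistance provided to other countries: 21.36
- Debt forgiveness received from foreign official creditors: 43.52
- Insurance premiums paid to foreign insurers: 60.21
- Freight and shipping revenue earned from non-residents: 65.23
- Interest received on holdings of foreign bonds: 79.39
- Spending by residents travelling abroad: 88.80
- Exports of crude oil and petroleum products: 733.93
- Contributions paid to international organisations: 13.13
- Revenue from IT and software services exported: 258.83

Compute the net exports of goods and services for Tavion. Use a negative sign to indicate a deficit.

1334.66

Goods: -578.22 + 733.93 + 956.19 = 1111.90
Services: 258.83 - 88.80 - 60.21 - 73.55 + 121.26 + 65.23 = 222.76
Trade balance = 1111.90 + 222.76 = 1334.66
(Excluded from the trade balance — secondary income: personal remittances sent abroad by immigrant workers 62.34, official foreign aid grants received (current) 30.64, official development assistance provided to other countries 21.36, contributions paid to international organisations 13.13; primary income: dividends paid to foreign shareholders of resident firms 47.30, interest received on holdings of foreign bonds 79.39; financial account: inward foreign direct investment in the manufacturing sector 210.03; capital account: debt forgiveness received from foreign official creditors 43.52.)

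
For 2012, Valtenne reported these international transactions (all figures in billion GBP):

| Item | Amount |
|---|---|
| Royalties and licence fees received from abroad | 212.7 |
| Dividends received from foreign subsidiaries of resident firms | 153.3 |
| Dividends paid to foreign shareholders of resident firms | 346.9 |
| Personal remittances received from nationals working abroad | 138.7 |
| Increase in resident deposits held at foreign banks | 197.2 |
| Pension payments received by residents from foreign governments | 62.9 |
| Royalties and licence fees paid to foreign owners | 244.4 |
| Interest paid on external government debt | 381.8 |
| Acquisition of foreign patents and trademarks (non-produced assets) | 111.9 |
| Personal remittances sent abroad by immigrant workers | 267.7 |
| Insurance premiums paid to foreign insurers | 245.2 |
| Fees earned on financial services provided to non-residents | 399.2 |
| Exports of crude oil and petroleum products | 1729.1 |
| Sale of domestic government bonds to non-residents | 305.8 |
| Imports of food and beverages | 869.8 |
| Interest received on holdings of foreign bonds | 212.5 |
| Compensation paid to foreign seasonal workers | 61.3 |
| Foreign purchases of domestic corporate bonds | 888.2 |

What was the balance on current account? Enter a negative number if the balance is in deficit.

491.3

Goods: 1729.1 - 869.8 = 859.3
Services: 399.2 - 245.2 + 212.7 - 244.4 = 122.3
Primary income: 153.3 - 61.3 - 381.8 - 346.9 + 212.5 = -424.2
Secondary income: 62.9 - 267.7 + 138.7 = -66.1
Current account = 859.3 + 122.3 + (-424.2) + (-66.1) = 491.3
(Excluded from the current account — financial account: increase in resident deposits held at foreign banks 197.2, sale of domestic government bonds to non-residents 305.8, foreign purchases of domestic corporate bonds 888.2; capital account: acquisition of foreign patents and trademarks (non-produced assets) 111.9.)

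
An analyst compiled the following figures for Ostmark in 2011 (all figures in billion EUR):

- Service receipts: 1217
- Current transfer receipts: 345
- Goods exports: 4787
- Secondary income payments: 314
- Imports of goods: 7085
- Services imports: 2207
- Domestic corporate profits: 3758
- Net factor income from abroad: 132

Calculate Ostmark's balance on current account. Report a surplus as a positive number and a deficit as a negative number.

Goods balance = 4787 - 7085 = -2298
Services balance = 1217 - 2207 = -990
Trade balance (goods + services) = -2298 + (-990) = -3288
Net primary income = 132
Net secondary income = 345 - 314 = 31
Current account = -3288 + 132 + 31 = -3125

-3125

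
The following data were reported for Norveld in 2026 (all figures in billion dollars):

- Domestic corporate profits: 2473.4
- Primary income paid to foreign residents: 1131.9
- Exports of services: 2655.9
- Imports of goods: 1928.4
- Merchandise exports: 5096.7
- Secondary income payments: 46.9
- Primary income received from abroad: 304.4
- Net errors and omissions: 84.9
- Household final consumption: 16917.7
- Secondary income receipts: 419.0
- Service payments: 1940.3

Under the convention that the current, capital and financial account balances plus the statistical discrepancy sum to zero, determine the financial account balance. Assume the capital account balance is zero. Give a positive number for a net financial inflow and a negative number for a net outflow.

Goods balance = 5096.7 - 1928.4 = 3168.3
Services balance = 2655.9 - 1940.3 = 715.6
Trade balance (goods + services) = 3168.3 + 715.6 = 3883.9
Net primary income = 304.4 - 1131.9 = -827.5
Net secondary income = 419.0 - 46.9 = 372.1
Current account = 3883.9 + (-827.5) + 372.1 = 3428.5
Financial account = -(3428.5 + 84.9) = -3513.4

-3513.4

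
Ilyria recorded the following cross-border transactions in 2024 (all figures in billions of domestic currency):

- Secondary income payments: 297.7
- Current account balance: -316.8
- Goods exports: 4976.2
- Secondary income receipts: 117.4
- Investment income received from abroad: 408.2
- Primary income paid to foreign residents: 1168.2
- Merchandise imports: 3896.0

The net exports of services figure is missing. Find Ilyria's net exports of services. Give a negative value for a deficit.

-456.7

Current account = goods balance + services balance + net primary income + net secondary income
Sum of the known components = 139.9
Net exports of services = CA - (known components) = -316.8 - 139.9 = -456.7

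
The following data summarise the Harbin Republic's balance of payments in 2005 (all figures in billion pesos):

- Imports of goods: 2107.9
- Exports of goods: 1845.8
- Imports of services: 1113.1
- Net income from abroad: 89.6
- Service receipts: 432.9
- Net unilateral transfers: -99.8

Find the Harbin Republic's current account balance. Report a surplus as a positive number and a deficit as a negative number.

-952.5

Goods balance = 1845.8 - 2107.9 = -262.1
Services balance = 432.9 - 1113.1 = -680.2
Trade balance (goods + services) = -262.1 + (-680.2) = -942.3
Net primary income = 89.6
Net secondary income = -99.8
Current account = -942.3 + 89.6 + (-99.8) = -952.5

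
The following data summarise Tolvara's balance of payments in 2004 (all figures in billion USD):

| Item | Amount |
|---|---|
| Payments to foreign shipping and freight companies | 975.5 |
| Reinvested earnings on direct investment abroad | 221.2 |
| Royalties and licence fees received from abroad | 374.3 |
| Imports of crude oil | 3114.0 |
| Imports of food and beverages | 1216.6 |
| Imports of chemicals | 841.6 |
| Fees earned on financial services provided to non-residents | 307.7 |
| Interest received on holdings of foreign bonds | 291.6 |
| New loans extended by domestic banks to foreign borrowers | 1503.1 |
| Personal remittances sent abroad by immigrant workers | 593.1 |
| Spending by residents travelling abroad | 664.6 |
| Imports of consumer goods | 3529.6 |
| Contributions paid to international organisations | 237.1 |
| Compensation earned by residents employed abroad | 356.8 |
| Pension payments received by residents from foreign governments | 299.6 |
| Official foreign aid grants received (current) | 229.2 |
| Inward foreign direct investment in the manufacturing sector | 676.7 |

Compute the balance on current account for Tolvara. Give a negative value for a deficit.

-9091.7

Goods: -3114.0 - 841.6 - 1216.6 - 3529.6 = -8701.8
Services: 374.3 + 307.7 - 664.6 - 975.5 = -958.1
Primary income: 291.6 + 356.8 + 221.2 = 869.6
Secondary income: 299.6 - 237.1 + 229.2 - 593.1 = -301.4
Current account = (-8701.8) + (-958.1) + 869.6 + (-301.4) = -9091.7
(Excluded from the current account — financial account: new loans extended by domestic banks to foreign borrowers 1503.1, inward foreign direct investment in the manufacturing sector 676.7.)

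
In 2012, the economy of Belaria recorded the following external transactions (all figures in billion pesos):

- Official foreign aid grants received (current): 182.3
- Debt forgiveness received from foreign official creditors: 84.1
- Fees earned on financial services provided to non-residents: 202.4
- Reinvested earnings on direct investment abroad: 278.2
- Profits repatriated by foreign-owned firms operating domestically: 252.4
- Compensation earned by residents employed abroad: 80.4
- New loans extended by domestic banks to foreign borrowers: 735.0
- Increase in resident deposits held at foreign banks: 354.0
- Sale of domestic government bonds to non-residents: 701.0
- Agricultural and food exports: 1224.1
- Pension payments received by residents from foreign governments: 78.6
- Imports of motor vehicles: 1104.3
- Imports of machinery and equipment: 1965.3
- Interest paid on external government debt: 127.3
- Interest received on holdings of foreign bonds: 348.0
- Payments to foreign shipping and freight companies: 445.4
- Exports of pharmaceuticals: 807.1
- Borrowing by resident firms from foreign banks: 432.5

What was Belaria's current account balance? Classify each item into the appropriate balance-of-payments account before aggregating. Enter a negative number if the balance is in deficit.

Goods: -1104.3 - 1965.3 + 1224.1 + 807.1 = -1038.4
Services: 202.4 - 445.4 = -243.0
Primary income: -252.4 + 348.0 - 127.3 + 278.2 + 80.4 = 326.9
Secondary income: 182.3 + 78.6 = 260.9
Current account = (-1038.4) + (-243.0) + 326.9 + 260.9 = -693.6
(Excluded from the current account — capital account: debt forgiveness received from foreign official creditors 84.1; financial account: new loans extended by domestic banks to foreign borrowers 735.0, increase in resident deposits held at foreign banks 354.0, sale of domestic government bonds to non-residents 701.0, borrowing by resident firms from foreign banks 432.5.)

-693.6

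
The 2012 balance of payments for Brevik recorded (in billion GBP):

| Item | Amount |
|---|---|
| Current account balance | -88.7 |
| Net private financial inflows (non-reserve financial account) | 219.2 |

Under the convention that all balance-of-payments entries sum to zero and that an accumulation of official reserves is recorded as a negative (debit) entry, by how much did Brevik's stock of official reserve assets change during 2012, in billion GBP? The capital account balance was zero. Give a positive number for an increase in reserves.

Official reserve transactions balance = -((-88.7) + 219.2) = -130.5
An accumulation of reserves is recorded as a debit (negative entry), so the change in the stock of reserves is the negative of that balance.
Change in official reserves = -(-130.5) = 130.5

130.5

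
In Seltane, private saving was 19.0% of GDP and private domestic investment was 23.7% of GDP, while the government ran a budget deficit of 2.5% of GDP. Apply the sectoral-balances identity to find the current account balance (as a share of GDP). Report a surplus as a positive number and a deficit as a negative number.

By the sectoral-balances identity, CA = (S_private - I) + (T - G).
Private balance = 19.0 - 23.7 = -4.7
Government balance (T - G) = -2.5
CA = -4.7 + (-2.5) = -7.2

-7.2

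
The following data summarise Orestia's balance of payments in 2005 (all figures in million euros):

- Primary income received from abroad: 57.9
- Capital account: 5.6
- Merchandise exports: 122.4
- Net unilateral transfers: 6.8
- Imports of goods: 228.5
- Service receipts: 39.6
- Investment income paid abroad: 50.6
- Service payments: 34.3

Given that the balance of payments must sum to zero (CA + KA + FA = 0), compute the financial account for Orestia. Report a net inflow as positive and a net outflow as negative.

Goods balance = 122.4 - 228.5 = -106.1
Services balance = 39.6 - 34.3 = 5.3
Trade balance (goods + services) = -106.1 + 5.3 = -100.8
Net primary income = 57.9 - 50.6 = 7.3
Net secondary income = 6.8
Current account = -100.8 + 7.3 + 6.8 = -86.7
Financial account = -(-86.7 + 5.6) = 81.1

81.1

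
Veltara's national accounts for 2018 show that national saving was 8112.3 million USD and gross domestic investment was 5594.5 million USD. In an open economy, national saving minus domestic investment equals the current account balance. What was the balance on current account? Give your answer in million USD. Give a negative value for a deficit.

CA = S - I = 8112.3 - 5594.5 = 2517.8

2517.8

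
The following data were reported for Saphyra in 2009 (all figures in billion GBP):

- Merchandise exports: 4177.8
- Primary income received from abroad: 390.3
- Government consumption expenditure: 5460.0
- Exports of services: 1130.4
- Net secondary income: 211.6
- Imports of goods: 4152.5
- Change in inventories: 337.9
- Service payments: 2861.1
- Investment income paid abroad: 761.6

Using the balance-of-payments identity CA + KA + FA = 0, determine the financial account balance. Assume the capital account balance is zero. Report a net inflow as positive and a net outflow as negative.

1865.1

Goods balance = 4177.8 - 4152.5 = 25.3
Services balance = 1130.4 - 2861.1 = -1730.7
Trade balance (goods + services) = 25.3 + (-1730.7) = -1705.4
Net primary income = 390.3 - 761.6 = -371.3
Net secondary income = 211.6
Current account = -1705.4 + (-371.3) + 211.6 = -1865.1
Financial account = -(-1865.1) = 1865.1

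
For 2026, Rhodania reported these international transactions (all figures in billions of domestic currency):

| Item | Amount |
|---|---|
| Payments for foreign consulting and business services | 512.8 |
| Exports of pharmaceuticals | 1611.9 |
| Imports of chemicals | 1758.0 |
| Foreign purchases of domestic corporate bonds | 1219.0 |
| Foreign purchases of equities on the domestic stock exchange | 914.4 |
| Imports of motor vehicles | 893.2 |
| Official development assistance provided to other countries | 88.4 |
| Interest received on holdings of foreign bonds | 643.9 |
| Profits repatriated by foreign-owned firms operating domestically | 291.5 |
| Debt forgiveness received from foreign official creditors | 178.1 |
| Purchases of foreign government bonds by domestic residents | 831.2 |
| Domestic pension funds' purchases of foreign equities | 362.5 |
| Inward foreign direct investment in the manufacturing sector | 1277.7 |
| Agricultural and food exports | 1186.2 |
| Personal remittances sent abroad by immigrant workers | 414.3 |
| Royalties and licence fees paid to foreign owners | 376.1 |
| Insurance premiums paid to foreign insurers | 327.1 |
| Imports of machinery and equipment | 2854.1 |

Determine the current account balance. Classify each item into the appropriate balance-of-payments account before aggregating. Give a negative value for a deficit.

Goods: 1611.9 - 2854.1 + 1186.2 - 893.2 - 1758.0 = -2707.2
Services: -376.1 - 512.8 - 327.1 = -1216.0
Primary income: 643.9 - 291.5 = 352.4
Secondary income: -414.3 - 88.4 = -502.7
Current account = (-2707.2) + (-1216.0) + 352.4 + (-502.7) = -4073.5
(Excluded from the current account — financial account: foreign purchases of domestic corporate bonds 1219.0, foreign purchases of equities on the domestic stock exchange 914.4, purchases of foreign government bonds by domestic residents 831.2, domestic pension funds' purchases of foreign equities 362.5, inward foreign direct investment in the manufacturing sector 1277.7; capital account: debt forgiveness received from foreign official creditors 178.1.)

-4073.5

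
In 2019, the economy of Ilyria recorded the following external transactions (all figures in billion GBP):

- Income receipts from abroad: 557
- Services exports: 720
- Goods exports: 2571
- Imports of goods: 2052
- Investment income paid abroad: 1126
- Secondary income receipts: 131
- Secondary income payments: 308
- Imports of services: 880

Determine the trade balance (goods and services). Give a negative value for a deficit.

Goods balance = 2571 - 2052 = 519
Services balance = 720 - 880 = -160
Trade balance (goods + services) = 519 + (-160) = 359

359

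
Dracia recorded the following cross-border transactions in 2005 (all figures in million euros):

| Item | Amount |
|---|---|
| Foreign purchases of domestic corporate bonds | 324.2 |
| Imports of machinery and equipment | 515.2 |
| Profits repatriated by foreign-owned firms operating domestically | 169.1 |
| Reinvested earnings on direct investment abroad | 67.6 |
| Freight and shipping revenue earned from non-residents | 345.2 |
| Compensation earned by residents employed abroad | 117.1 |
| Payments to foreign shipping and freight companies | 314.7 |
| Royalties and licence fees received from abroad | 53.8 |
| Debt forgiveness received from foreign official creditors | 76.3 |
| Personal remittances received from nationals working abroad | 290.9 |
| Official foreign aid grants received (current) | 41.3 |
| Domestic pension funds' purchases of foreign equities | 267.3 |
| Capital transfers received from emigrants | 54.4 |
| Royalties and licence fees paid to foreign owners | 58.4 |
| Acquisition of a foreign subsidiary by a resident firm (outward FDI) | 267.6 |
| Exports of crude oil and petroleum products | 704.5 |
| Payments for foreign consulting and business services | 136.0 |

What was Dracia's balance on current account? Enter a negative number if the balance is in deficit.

427.0

Goods: -515.2 + 704.5 = 189.3
Services: -136.0 - 58.4 + 53.8 - 314.7 + 345.2 = -110.1
Primary income: 117.1 + 67.6 - 169.1 = 15.6
Secondary income: 41.3 + 290.9 = 332.2
Current account = 189.3 + (-110.1) + 15.6 + 332.2 = 427.0
(Excluded from the current account — financial account: foreign purchases of domestic corporate bonds 324.2, domestic pension funds' purchases of foreign equities 267.3, acquisition of a foreign subsidiary by a resident firm (outward FDI) 267.6; capital account: debt forgiveness received from foreign official creditors 76.3, capital transfers received from emigrants 54.4.)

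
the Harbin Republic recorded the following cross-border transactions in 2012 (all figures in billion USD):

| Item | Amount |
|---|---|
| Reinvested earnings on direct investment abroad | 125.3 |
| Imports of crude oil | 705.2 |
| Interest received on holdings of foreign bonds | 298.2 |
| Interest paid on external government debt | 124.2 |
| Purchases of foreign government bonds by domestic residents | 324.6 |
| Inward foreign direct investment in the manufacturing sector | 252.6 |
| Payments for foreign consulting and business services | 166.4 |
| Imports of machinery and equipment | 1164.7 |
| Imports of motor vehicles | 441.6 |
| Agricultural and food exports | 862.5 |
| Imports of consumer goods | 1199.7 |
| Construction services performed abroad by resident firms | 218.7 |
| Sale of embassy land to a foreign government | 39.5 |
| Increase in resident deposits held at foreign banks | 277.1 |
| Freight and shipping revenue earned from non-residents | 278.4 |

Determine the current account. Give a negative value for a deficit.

Goods: -1199.7 + 862.5 - 441.6 - 1164.7 - 705.2 = -2648.7
Services: 218.7 - 166.4 + 278.4 = 330.7
Primary income: 125.3 + 298.2 - 124.2 = 299.3
Current account = (-2648.7) + 330.7 + 299.3 = -2018.7
(Excluded from the current account — financial account: purchases of foreign government bonds by domestic residents 324.6, inward foreign direct investment in the manufacturing sector 252.6, increase in resident deposits held at foreign banks 277.1; capital account: sale of embassy land to a foreign government 39.5.)

-2018.7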